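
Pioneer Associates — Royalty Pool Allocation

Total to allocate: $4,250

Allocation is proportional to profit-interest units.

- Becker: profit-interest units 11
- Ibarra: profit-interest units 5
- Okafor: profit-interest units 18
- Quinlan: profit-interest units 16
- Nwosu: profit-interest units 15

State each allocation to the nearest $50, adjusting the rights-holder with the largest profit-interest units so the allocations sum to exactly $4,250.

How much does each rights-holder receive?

Becker: $700 | Ibarra: $350 | Okafor: $1,150 | Quinlan: $1,050 | Nwosu: $1,000

Total profit-interest units = 11 + 5 + 18 + 16 + 15 = 65.
Proportional shares: Becker 719.23; Ibarra 326.92; Okafor 1,176.92; Quinlan 1,046.15; Nwosu 980.77.
After rounding ($50): Becker $700; Ibarra $350; Okafor $1,200; Quinlan $1,050; Nwosu $1,000. Sum = $4,300.
Difference $4,250 − $4,300 = −$50 applied to largest profit-interest units (Okafor): Okafor becomes $1,150.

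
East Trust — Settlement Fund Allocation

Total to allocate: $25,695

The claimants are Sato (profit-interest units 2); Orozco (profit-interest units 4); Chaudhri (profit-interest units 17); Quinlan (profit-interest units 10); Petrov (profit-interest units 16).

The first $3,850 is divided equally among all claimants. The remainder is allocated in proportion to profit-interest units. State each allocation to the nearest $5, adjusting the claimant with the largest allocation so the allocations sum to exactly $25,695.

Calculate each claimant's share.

Equal tier: $3,850 ÷ 5 = $770 apiece.
Remainder $21,845 by profit-interest units (total 49): Sato 891.63 → $890; Orozco 1,783.27 → $1,785; Chaudhri 7,578.88 → $7,580; Quinlan 4,458.16 → $4,460; Petrov 7,133.06 → $7,135.
Rounding difference −$5 on remainder applied to Chaudhri.
Totals: Sato $770 + $890 = $1,660; Orozco $770 + $1,785 = $2,555; Chaudhri $770 + $7,575 = $8,345; Quinlan $770 + $4,460 = $5,230; Petrov $770 + $7,135 = $7,905.

Sato: $1,660; Orozco: $2,555; Chaudhri: $8,345; Quinlan: $5,230; Petrov: $7,905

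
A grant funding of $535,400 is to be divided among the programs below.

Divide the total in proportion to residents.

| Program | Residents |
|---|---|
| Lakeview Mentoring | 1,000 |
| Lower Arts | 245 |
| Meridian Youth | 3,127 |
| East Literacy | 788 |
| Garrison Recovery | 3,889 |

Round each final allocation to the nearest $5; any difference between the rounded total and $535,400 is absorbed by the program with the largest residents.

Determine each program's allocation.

Lakeview Mentoring: $59,165 | Lower Arts: $14,495 | Meridian Youth: $185,015 | East Literacy: $46,625 | Garrison Recovery: $230,100

Total residents = 1,000 + 245 + 3,127 + 788 + 3,889 = 9,049.
Proportional shares: Lakeview Mentoring 59,166.76; Lower Arts 14,495.86; Meridian Youth 185,014.45; East Literacy 46,623.41; Garrison Recovery 230,099.52.
Rounded to nearest $5: Lakeview Mentoring $59,165; Lower Arts $14,495; Meridian Youth $185,015; East Literacy $46,625; Garrison Recovery $230,100. Sum = $535,400.
No rounding difference to absorb.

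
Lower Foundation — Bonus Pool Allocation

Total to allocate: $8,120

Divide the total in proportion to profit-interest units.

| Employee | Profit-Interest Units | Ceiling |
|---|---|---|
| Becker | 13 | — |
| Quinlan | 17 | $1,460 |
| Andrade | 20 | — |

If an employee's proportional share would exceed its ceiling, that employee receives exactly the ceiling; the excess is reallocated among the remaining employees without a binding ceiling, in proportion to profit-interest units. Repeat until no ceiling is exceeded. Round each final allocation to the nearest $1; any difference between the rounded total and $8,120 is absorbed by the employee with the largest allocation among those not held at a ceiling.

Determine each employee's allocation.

Becker: $2,624 | Quinlan: $1,460 | Andrade: $4,036

Profit-interest units total: 50.
Unconstrained shares: Becker 2,111.20; Quinlan 2,760.80; Andrade 3,248.00.
Capped: Quinlan ($1,460); remaining pool $6,660 reallocated over remaining profit-interest units 33.
Shares after redistribution: Becker 2,623.64 → $2,624; Andrade 4,036.36 → $4,036.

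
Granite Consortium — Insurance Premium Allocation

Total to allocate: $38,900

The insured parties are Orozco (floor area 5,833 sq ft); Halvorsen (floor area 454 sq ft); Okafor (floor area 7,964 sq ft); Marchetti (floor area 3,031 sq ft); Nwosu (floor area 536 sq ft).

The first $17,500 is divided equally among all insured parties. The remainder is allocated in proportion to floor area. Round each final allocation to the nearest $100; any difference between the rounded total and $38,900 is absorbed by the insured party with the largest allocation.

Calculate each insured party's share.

Equal tier: $17,500 ÷ 5 = $3,500 apiece.
Remainder $21,400 by floor area (total 17,818): Orozco 7,005.62 → $7,000; Halvorsen 545.27 → $500; Okafor 9,565.02 → $9,600; Marchetti 3,640.33 → $3,600; Nwosu 643.75 → $600.
Rounding difference +$100 on remainder applied to Okafor.
Totals: Orozco $3,500 + $7,000 = $10,500; Halvorsen $3,500 + $500 = $4,000; Okafor $3,500 + $9,700 = $13,200; Marchetti $3,500 + $3,600 = $7,100; Nwosu $3,500 + $600 = $4,100.

Orozco: $10,500 · Halvorsen: $4,000 · Okafor: $13,200 · Marchetti: $7,100 · Nwosu: $4,100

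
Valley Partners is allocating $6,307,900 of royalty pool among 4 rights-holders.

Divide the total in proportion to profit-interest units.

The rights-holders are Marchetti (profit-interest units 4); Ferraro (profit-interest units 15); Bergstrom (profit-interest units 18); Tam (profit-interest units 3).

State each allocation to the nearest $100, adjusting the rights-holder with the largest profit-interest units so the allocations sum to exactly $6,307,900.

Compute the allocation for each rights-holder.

Marchetti: $630,800 | Ferraro: $2,365,500 | Bergstrom: $2,838,500 | Tam: $473,100

Combined profit-interest units = 40.
Unrounded shares: Marchetti 4/40 × $6,307,900 = 630,790.00; Ferraro 15/40 × $6,307,900 = 2,365,462.50; Bergstrom 18/40 × $6,307,900 = 2,838,555.00; Tam 3/40 × $6,307,900 = 473,092.50.
At nearest $100: Marchetti $630,800; Ferraro $2,365,500; Bergstrom $2,838,600; Tam $473,100. Sum = $6,308,000.
Difference $6,307,900 − $6,308,000 = −$100 applied to largest profit-interest units (Bergstrom): Bergstrom becomes $2,838,500.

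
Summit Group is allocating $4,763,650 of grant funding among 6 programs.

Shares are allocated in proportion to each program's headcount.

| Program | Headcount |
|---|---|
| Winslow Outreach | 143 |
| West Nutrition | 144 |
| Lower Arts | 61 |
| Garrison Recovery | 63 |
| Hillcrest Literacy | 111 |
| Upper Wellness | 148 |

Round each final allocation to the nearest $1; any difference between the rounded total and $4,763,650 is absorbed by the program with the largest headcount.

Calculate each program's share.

Winslow Outreach: $1,016,719; West Nutrition: $1,023,829; Lower Arts: $433,705; Garrison Recovery: $447,925; Hillcrest Literacy: $789,202; Upper Wellness: $1,052,270

Sum of headcount: 143 + 144 + 61 + 63 + 111 + 148 = 670.
Raw shares: Winslow Outreach 1,016,719.33; West Nutrition 1,023,829.25; Lower Arts 433,705.45; Garrison Recovery 447,925.30; Hillcrest Literacy 789,201.72; Upper Wellness 1,052,268.96.
At nearest $1: Winslow Outreach $1,016,719; West Nutrition $1,023,829; Lower Arts $433,705; Garrison Recovery $447,925; Hillcrest Literacy $789,202; Upper Wellness $1,052,269. Sum = $4,763,649.
Difference $4,763,650 − $4,763,649 = +$1 applied to largest headcount (Upper Wellness): Upper Wellness becomes $1,052,270.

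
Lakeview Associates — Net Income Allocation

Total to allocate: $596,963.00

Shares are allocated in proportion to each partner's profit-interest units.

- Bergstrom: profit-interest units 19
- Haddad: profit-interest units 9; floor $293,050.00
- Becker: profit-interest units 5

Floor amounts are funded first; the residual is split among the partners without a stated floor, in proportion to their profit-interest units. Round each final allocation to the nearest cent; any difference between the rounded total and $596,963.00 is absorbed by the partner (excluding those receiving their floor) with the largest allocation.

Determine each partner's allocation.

Guaranteed amounts: Haddad $293,050.00. Remaining pool $303,913.00.
Remaining pool split over remaining profit-interest units 24: Bergstrom 240,597.7917 → $240,597.79; Becker 63,315.2083 → $63,315.21.

Bergstrom: $240,597.79 · Haddad: $293,050.00 · Becker: $63,315.21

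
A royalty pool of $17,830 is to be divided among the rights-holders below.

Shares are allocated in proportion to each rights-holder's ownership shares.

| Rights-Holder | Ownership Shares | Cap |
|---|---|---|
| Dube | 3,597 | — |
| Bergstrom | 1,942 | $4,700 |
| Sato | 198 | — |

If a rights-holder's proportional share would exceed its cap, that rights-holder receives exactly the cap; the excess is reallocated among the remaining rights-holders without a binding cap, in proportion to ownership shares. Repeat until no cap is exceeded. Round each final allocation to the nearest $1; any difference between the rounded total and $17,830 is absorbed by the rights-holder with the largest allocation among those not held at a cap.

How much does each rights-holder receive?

Dube: $12,445; Bergstrom: $4,700; Sato: $685

Ownership shares total: 5,737.
Unconstrained shares: Dube 11,179.10; Bergstrom 6,035.53; Sato 615.36.
Capped: Bergstrom ($4,700); balance $13,130 reallocated over remaining ownership shares 3,795.
Remaining shares: Dube 12,444.96 → $12,445; Sato 685.04 → $685.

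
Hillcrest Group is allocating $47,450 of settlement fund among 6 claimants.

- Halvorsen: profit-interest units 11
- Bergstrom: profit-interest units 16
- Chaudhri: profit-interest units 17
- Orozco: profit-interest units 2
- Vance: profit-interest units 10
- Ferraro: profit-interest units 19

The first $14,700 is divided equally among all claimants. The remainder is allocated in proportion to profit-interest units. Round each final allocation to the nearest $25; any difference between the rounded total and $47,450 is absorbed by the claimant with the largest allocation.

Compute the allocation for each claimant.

Equal tier: $14,700 ÷ 6 = $2,450 apiece.
Remainder $32,750 by profit-interest units (total 75): Halvorsen 4,803.33 → $4,800; Bergstrom 6,986.67 → $6,975; Chaudhri 7,423.33 → $7,425; Orozco 873.33 → $875; Vance 4,366.67 → $4,375; Ferraro 8,296.67 → $8,300.
Totals: Halvorsen $2,450 + $4,800 = $7,250; Bergstrom $2,450 + $6,975 = $9,425; Chaudhri $2,450 + $7,425 = $9,875; Orozco $2,450 + $875 = $3,325; Vance $2,450 + $4,375 = $6,825; Ferraro $2,450 + $8,300 = $10,750.

Halvorsen: $7,250; Bergstrom: $9,425; Chaudhri: $9,875; Orozco: $3,325; Vance: $6,825; Ferraro: $10,750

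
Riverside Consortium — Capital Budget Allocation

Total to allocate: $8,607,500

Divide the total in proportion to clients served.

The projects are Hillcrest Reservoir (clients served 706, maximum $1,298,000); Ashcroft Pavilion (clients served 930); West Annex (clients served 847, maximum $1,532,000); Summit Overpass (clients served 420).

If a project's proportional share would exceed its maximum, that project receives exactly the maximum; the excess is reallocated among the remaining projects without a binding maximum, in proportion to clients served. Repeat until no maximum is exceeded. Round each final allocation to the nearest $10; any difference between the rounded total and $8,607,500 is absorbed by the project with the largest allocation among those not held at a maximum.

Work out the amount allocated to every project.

Hillcrest Reservoir: $1,298,000 · Ashcroft Pavilion: $3,980,060 · West Annex: $1,532,000 · Summit Overpass: $1,797,440

Clients served total: 2,903.
Proportional shares (ignoring caps): Hillcrest Reservoir 2,093,315.54; Ashcroft Pavilion 2,757,483.64; West Annex 2,511,385.64; Summit Overpass 1,245,315.19.
Held at cap: Hillcrest Reservoir ($1,298,000), West Annex ($1,532,000); balance $5,777,500 reallocated over remaining clients served 1,350.
Redistributed shares: Ashcroft Pavilion 3,980,055.56 → $3,980,060; Summit Overpass 1,797,444.44 → $1,797,440.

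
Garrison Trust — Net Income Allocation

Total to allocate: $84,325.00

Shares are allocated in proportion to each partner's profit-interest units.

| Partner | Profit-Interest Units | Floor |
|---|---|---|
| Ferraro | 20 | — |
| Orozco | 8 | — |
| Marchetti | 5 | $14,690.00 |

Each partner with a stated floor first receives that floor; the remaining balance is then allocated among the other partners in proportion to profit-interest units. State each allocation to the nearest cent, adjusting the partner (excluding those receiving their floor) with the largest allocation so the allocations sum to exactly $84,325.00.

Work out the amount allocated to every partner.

Ferraro: $49,739.29 · Orozco: $19,895.71 · Marchetti: $14,690.00

Minimums first: Marchetti $14,690.00. Balance $69,635.00.
Balance split over remaining profit-interest units 28: Ferraro 49,739.2857 → $49,739.29; Orozco 19,895.7143 → $19,895.71.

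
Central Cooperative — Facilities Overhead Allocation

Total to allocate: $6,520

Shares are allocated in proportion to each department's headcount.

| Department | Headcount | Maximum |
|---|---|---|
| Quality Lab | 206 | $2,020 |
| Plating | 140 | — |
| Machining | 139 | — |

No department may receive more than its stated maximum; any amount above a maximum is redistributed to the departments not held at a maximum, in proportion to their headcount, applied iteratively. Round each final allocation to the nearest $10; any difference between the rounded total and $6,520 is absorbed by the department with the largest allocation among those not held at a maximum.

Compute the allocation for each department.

Total headcount = 485.
Proportional shares (ignoring caps): Quality Lab 2,769.32; Plating 1,882.06; Machining 1,868.62.
Cap binds for Quality Lab ($2,020); remaining pool $4,500 reallocated over remaining headcount 279.
Shares after redistribution: Plating 2,258.06 → $2,260; Machining 2,241.94 → $2,240.

Quality Lab: $2,020 · Plating: $2,260 · Machining: $2,240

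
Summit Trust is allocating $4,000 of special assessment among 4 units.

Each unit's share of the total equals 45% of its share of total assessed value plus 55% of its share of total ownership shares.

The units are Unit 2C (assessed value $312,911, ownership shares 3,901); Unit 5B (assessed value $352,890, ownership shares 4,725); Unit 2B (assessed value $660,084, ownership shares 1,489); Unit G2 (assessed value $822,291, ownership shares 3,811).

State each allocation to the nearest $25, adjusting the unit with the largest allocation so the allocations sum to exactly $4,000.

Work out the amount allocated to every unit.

Assessed value total 2,148,176; ownership shares total 13,926.
Blended shares (45% assessed value + 55% ownership shares): Unit 2C 0.2196; Unit 5B 0.2605; Unit 2B 0.1971; Unit G2 0.3228.
Raw shares: Unit 2C 878.47; Unit 5B 1,042.14; Unit 2B 788.33; Unit G2 1,291.07.
After rounding ($25): Unit 2C $875; Unit 5B $1,050; Unit 2B $800; Unit G2 $1,300. Sum = $4,025.
Difference $4,000 − $4,025 = −$25 applied to largest allocation (Unit G2): Unit G2 becomes $1,275.

Unit 2C: $875; Unit 5B: $1,050; Unit 2B: $800; Unit G2: $1,275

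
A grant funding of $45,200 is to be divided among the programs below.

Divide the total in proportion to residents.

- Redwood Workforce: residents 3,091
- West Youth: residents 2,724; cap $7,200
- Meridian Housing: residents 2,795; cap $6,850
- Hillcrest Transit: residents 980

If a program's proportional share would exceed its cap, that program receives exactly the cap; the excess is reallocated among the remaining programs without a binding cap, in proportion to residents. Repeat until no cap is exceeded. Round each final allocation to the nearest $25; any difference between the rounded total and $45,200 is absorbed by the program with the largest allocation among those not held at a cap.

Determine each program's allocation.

Residents total: 9,590.
Unconstrained shares: Redwood Workforce 14,568.63; West Youth 12,838.87; Meridian Housing 13,173.51; Hillcrest Transit 4,618.98.
Held at cap: West Youth ($7,200), Meridian Housing ($6,850); balance $31,150 reallocated over remaining residents 4,071.
Remaining shares: Redwood Workforce 23,651.35 → $23,650; Hillcrest Transit 7,498.65 → $7,500.

Redwood Workforce: $23,650 · West Youth: $7,200 · Meridian Housing: $6,850 · Hillcrest Transit: $7,500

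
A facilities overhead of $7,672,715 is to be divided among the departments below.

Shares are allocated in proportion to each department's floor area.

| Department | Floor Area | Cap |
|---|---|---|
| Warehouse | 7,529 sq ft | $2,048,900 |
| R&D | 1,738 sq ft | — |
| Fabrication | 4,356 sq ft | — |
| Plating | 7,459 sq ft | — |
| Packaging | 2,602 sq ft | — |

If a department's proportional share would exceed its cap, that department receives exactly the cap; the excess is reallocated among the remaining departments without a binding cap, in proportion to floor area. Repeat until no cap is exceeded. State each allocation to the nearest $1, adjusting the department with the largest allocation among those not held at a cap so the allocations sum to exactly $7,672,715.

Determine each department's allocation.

Warehouse: $2,048,900 · R&D: $605,026 · Fabrication: $1,516,394 · Plating: $2,596,597 · Packaging: $905,798

Sum of floor area: 23,684.
Pro-rata shares before constraints: Warehouse 2,439,109.58; R&D 563,045.88; Fabrication 1,411,178.29; Plating 2,416,432.24; Packaging 842,949.01.
Cap binds for Warehouse ($2,048,900); residual $5,623,815 reallocated over remaining floor area 16,155.
Redistributed shares: R&D 605,025.72 → $605,026; Fabrication 1,516,393.57 → $1,516,394; Plating 2,596,597.71 → $2,596,598; Packaging 905,798.00 → $905,798.
Rounding difference −$1 applied to Plating → $2,596,597.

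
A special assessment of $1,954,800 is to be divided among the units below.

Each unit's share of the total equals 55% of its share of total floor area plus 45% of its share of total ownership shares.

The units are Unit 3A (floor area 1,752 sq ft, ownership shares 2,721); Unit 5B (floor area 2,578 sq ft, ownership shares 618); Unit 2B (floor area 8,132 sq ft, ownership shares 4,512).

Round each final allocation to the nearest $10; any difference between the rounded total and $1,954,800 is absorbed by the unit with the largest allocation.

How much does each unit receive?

Unit 3A: $456,020 · Unit 5B: $291,660 · Unit 2B: $1,207,120

Totals — floor area 12,462, ownership shares 7,851.
Composite weights (55% floor area + 45% ownership shares): Unit 3A 0.2333; Unit 5B 0.1492; Unit 2B 0.6175.
Raw shares: Unit 3A 456,023.73; Unit 5B 291,656.40; Unit 2B 1,207,119.87.
After rounding ($10): Unit 3A $456,020; Unit 5B $291,660; Unit 2B $1,207,120. Sum = $1,954,800.
Rounded total matches; no reconciliation needed.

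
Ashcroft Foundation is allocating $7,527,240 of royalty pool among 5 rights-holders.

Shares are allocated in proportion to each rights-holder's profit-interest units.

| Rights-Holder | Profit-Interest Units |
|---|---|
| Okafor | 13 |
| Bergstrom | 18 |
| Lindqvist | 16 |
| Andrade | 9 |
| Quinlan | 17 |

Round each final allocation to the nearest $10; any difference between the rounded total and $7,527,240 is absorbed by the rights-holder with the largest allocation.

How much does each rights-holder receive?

Okafor: $1,340,470 · Bergstrom: $1,856,020 · Lindqvist: $1,649,810 · Andrade: $928,020 · Quinlan: $1,752,920

Sum of profit-interest units: 73.
Pro-rata amounts: Okafor 13/73 × $7,527,240 = 1,340,467.40; Bergstrom 18/73 × $7,527,240 = 1,856,031.78; Lindqvist 16/73 × $7,527,240 = 1,649,806.03; Andrade 9/73 × $7,527,240 = 928,015.89; Quinlan 17/73 × $7,527,240 = 1,752,918.90.
After rounding ($10): Okafor $1,340,470; Bergstrom $1,856,030; Lindqvist $1,649,810; Andrade $928,020; Quinlan $1,752,920. Sum = $7,527,250.
Difference $7,527,240 − $7,527,250 = −$10 applied to largest allocation (Bergstrom): Bergstrom becomes $1,856,020.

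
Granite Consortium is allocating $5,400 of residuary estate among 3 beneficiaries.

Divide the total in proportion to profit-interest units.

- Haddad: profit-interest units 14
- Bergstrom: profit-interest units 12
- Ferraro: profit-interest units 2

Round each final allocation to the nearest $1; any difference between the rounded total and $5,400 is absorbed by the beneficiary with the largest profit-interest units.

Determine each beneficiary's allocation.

Haddad: $2,700; Bergstrom: $2,314; Ferraro: $386

Combined profit-interest units = 14 + 12 + 2 = 28.
Proportional shares: Haddad 2,700.00; Bergstrom 2,314.29; Ferraro 385.71.
Rounded to nearest $1: Haddad $2,700; Bergstrom $2,314; Ferraro $386. Sum = $5,400.
Sum already equals the total — no adjustment.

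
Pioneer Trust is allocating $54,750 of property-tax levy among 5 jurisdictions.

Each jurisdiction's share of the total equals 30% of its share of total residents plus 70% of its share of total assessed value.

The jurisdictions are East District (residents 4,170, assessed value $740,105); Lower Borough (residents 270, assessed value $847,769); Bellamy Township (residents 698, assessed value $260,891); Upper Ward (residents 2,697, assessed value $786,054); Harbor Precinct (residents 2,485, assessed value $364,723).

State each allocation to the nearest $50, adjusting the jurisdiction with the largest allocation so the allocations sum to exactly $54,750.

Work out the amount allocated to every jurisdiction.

Residents total 10,320; assessed value total 2,999,542.
Blended shares (30% residents + 70% assessed value): East District 0.2939; Lower Borough 0.2057; Bellamy Township 0.0812; Upper Ward 0.2618; Harbor Precinct 0.1574.
Proportional shares: East District 16,093.13; Lower Borough 11,261.63; Bellamy Township 4,444.31; Upper Ward 14,335.84; Harbor Precinct 8,615.10.
After rounding ($50): East District $16,100; Lower Borough $11,250; Bellamy Township $4,450; Upper Ward $14,350; Harbor Precinct $8,600. Sum = $54,750.
Sum already equals the total — no adjustment.

East District: $16,100 · Lower Borough: $11,250 · Bellamy Township: $4,450 · Upper Ward: $14,350 · Harbor Precinct: $8,600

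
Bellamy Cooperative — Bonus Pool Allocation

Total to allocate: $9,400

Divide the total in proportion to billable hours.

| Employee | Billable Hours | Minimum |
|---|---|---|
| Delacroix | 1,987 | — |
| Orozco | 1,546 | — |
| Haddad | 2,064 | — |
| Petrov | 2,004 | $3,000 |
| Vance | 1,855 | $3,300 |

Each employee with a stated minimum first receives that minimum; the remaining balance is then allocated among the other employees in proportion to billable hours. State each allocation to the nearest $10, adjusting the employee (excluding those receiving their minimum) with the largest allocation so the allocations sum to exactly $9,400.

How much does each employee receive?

Fund the minimums — Petrov $3,000; Vance $3,300. Residual $3,100.
Residual split over remaining billable hours 5,597: Delacroix 1,100.54 → $1,100; Orozco 856.28 → $860; Haddad 1,143.18 → $1,140.

Delacroix: $1,100; Orozco: $860; Haddad: $1,140; Petrov: $3,000; Vance: $3,300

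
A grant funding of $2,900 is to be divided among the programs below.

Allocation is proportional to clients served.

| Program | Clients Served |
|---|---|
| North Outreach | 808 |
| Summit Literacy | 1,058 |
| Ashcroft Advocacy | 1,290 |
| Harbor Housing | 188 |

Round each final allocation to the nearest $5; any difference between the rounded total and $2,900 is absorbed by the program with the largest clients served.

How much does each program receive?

Combined clients served = 808 + 1,058 + 1,290 + 188 = 3,344.
Unrounded shares: North Outreach 700.72; Summit Literacy 917.52; Ashcroft Advocacy 1,118.72; Harbor Housing 163.04.
After rounding ($5): North Outreach $700; Summit Literacy $920; Ashcroft Advocacy $1,120; Harbor Housing $165. Sum = $2,905.
Difference $2,900 − $2,905 = −$5 applied to largest clients served (Ashcroft Advocacy): Ashcroft Advocacy becomes $1,115.

North Outreach: $700 | Summit Literacy: $920 | Ashcroft Advocacy: $1,115 | Harbor Housing: $165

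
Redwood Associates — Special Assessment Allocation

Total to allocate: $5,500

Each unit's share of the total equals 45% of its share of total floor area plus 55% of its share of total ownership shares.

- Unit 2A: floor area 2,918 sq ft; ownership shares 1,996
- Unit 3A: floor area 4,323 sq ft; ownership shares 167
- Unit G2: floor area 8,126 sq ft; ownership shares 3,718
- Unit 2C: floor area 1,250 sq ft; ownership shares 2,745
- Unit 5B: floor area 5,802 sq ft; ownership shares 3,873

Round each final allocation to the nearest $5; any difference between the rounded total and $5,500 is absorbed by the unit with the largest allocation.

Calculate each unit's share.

Totals — floor area 22,419, ownership shares 12,499.
Composite weights (45% floor area + 55% ownership shares): Unit 2A 0.1464; Unit 3A 0.0941; Unit G2 0.3267; Unit 2C 0.1459; Unit 5B 0.2869.
Raw shares: Unit 2A 805.21; Unit 3A 517.67; Unit G2 1,796.92; Unit 2C 802.34; Unit 5B 1,577.87.
Rounded to nearest $5: Unit 2A $805; Unit 3A $520; Unit G2 $1,795; Unit 2C $800; Unit 5B $1,580. Sum = $5,500.
Sum already equals the total — no adjustment.

Unit 2A: $805; Unit 3A: $520; Unit G2: $1,795; Unit 2C: $800; Unit 5B: $1,580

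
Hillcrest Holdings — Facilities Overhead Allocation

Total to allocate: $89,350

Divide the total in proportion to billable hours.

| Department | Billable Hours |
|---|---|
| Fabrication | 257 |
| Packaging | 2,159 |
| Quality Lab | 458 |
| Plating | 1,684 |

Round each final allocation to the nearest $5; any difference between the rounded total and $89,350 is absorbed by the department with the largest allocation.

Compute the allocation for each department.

Fabrication: $5,040 | Packaging: $42,320 | Quality Lab: $8,980 | Plating: $33,010

Combined billable hours = 4,558.
Proportional shares: Fabrication 257/4,558 × $89,350 = 5,037.94; Packaging 2,159/4,558 × $89,350 = 42,322.65; Quality Lab 458/4,558 × $89,350 = 8,978.13; Plating 1,684/4,558 × $89,350 = 33,011.28.
Rounded to nearest $5: Fabrication $5,040; Packaging $42,325; Quality Lab $8,980; Plating $33,010. Sum = $89,355.
Difference $89,350 − $89,355 = −$5 applied to largest allocation (Packaging): Packaging becomes $42,320.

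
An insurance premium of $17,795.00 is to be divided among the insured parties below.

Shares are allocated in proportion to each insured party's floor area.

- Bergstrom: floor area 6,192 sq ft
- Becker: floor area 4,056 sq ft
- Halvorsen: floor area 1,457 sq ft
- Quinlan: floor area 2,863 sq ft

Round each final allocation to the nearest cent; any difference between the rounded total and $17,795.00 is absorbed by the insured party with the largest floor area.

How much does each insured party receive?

Floor area total: 6,192 + 4,056 + 1,457 + 2,863 = 14,568.
Pro-rata amounts: Bergstrom 7,563.6079; Becker 4,954.4563; Halvorsen 1,779.7443; Quinlan 3,497.1914.
After rounding (cent): Bergstrom $7,563.61; Becker $4,954.46; Halvorsen $1,779.74; Quinlan $3,497.19. Sum = $17,795.00.
No rounding difference to absorb.

Bergstrom: $7,563.61; Becker: $4,954.46; Halvorsen: $1,779.74; Quinlan: $3,497.19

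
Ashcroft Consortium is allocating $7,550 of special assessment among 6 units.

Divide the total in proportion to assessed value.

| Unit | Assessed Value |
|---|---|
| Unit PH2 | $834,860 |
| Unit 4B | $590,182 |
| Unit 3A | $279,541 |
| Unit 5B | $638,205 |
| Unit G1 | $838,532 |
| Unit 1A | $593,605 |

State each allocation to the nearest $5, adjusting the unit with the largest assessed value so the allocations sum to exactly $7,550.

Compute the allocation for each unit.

Unit PH2: $1,670; Unit 4B: $1,180; Unit 3A: $560; Unit 5B: $1,275; Unit G1: $1,680; Unit 1A: $1,185

Assessed value total: 3,774,925.
Pro-rata amounts: Unit PH2 834,860/3,774,925 × $7,550 = 1,669.75; Unit 4B 590,182/3,774,925 × $7,550 = 1,180.39; Unit 3A 279,541/3,774,925 × $7,550 = 559.09; Unit 5B 638,205/3,774,925 × $7,550 = 1,276.44; Unit G1 838,532/3,774,925 × $7,550 = 1,677.10; Unit 1A 593,605/3,774,925 × $7,550 = 1,187.23.
At nearest $5: Unit PH2 $1,670; Unit 4B $1,180; Unit 3A $560; Unit 5B $1,275; Unit G1 $1,675; Unit 1A $1,185. Sum = $7,545.
Difference $7,550 − $7,545 = +$5 applied to largest assessed value (Unit G1): Unit G1 becomes $1,680.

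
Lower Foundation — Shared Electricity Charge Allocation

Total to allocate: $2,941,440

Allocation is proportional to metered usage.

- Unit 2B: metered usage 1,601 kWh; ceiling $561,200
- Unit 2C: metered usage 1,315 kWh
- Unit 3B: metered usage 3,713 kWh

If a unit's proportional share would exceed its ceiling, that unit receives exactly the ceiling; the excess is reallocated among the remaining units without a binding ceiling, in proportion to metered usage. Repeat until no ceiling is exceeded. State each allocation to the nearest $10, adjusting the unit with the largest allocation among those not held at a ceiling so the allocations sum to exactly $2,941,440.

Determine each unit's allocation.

Unit 2B: $561,200; Unit 2C: $622,520; Unit 3B: $1,757,720

Combined metered usage = 6,629.
Proportional shares (ignoring caps): Unit 2B 710,400.58; Unit 2C 583,495.79; Unit 3B 1,647,543.63.
Cap binds for Unit 2B ($561,200); remaining pool $2,380,240 reallocated over remaining metered usage 5,028.
Remaining shares: Unit 2C 622,517.02 → $622,520; Unit 3B 1,757,722.98 → $1,757,720.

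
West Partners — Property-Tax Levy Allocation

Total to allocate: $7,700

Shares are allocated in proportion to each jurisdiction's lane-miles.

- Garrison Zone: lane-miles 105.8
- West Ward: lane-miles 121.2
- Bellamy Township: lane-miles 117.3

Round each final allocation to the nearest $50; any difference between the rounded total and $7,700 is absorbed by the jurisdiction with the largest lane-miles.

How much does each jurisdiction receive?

Garrison Zone: $2,350 | West Ward: $2,750 | Bellamy Township: $2,600

Lane-miles total: 344.3.
Raw shares: Garrison Zone 105.8/344.3 × $7,700 = 2,366.13; West Ward 121.2/344.3 × $7,700 = 2,710.54; Bellamy Township 117.3/344.3 × $7,700 = 2,623.32.
Rounded to nearest $50: Garrison Zone $2,350; West Ward $2,700; Bellamy Township $2,600. Sum = $7,650.
Difference $7,700 − $7,650 = +$50 applied to largest lane-miles (West Ward): West Ward becomes $2,750.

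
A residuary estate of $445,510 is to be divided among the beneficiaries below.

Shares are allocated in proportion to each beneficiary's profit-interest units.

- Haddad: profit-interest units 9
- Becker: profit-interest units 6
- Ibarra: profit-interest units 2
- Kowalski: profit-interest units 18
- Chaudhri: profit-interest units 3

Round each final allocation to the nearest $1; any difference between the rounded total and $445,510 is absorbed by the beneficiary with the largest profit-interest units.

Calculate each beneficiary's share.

Haddad: $105,516 | Becker: $70,344 | Ibarra: $23,448 | Kowalski: $211,030 | Chaudhri: $35,172

Profit-interest units total: 38.
Raw shares: Haddad 9/38 × $445,510 = 105,515.53; Becker 6/38 × $445,510 = 70,343.68; Ibarra 2/38 × $445,510 = 23,447.89; Kowalski 18/38 × $445,510 = 211,031.05; Chaudhri 3/38 × $445,510 = 35,171.84.
At nearest $1: Haddad $105,516; Becker $70,344; Ibarra $23,448; Kowalski $211,031; Chaudhri $35,172. Sum = $445,511.
Difference $445,510 − $445,511 = −$1 applied to largest profit-interest units (Kowalski): Kowalski becomes $211,030.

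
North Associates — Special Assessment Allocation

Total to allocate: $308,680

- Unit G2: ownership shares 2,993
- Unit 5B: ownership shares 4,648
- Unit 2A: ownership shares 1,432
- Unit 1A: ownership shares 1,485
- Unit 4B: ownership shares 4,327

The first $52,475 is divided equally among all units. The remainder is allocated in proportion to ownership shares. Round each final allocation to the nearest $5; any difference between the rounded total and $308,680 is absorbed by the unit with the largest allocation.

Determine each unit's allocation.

$52,475 shared equally gives $10,495 per unit.
Remainder $256,205 by ownership shares (total 14,885): Unit G2 51,516.40 → $51,515; Unit 5B 80,002.74 → $80,005; Unit 2A 24,648.01 → $24,650; Unit 1A 25,560.26 → $25,560; Unit 4B 74,477.60 → $74,480.
Rounding difference −$5 on remainder applied to Unit 5B.
Totals: Unit G2 $10,495 + $51,515 = $62,010; Unit 5B $10,495 + $80,000 = $90,495; Unit 2A $10,495 + $24,650 = $35,145; Unit 1A $10,495 + $25,560 = $36,055; Unit 4B $10,495 + $74,480 = $84,975.

Unit G2: $62,010; Unit 5B: $90,495; Unit 2A: $35,145; Unit 1A: $36,055; Unit 4B: $84,975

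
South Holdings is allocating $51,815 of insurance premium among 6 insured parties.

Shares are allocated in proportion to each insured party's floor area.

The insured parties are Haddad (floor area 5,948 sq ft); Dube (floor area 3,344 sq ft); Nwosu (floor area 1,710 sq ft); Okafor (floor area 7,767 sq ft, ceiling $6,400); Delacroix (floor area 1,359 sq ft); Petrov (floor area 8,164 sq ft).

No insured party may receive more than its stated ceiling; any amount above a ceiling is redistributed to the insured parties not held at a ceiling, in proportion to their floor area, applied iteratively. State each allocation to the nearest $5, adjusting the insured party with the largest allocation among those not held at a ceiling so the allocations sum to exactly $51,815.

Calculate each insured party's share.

Sum of floor area: 28,292.
Unconstrained shares: Haddad 10,893.38; Dube 6,124.32; Nwosu 3,131.76; Okafor 14,224.77; Delacroix 2,488.92; Petrov 14,951.85.
Held at cap: Okafor ($6,400); residual $45,415 reallocated over remaining floor area 20,525.
Remaining shares: Haddad 13,160.95 → $13,160; Dube 7,399.16 → $7,400; Nwosu 3,783.66 → $3,785; Delacroix 3,007.02 → $3,005; Petrov 18,064.22 → $18,065.

Haddad: $13,160; Dube: $7,400; Nwosu: $3,785; Okafor: $6,400; Delacroix: $3,005; Petrov: $18,065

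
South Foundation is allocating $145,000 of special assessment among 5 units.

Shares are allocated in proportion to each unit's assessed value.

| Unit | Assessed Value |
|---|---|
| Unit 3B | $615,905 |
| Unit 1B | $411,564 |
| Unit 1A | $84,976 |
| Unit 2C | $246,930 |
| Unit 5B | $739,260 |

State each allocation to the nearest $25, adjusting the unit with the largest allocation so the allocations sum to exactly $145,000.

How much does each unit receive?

Unit 3B: $42,550 | Unit 1B: $28,425 | Unit 1A: $5,875 | Unit 2C: $17,050 | Unit 5B: $51,100

Assessed value total: 2,098,635.
Proportional shares: Unit 3B 615,905/2,098,635 × $145,000 = 42,554.43; Unit 1B 411,564/2,098,635 × $145,000 = 28,436.00; Unit 1A 84,976/2,098,635 × $145,000 = 5,871.21; Unit 2C 246,930/2,098,635 × $145,000 = 17,061.02; Unit 5B 739,260/2,098,635 × $145,000 = 51,077.34.
After rounding ($25): Unit 3B $42,550; Unit 1B $28,425; Unit 1A $5,875; Unit 2C $17,050; Unit 5B $51,075. Sum = $144,975.
Difference $145,000 − $144,975 = +$25 applied to largest allocation (Unit 5B): Unit 5B becomes $51,100.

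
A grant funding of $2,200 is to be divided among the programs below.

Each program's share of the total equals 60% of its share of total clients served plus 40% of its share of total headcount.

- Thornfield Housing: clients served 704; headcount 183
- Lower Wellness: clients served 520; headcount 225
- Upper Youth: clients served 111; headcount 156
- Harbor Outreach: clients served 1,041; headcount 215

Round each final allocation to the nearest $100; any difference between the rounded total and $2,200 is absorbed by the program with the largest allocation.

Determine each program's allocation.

Thornfield Housing: $600 | Lower Wellness: $500 | Upper Youth: $200 | Harbor Outreach: $900

Totals — clients served 2,376, headcount 779.
Blended shares (60% clients served + 40% headcount): Thornfield Housing 0.2717; Lower Wellness 0.2468; Upper Youth 0.1081; Harbor Outreach 0.3733.
Raw shares: Thornfield Housing 597.84; Lower Wellness 543.06; Upper Youth 237.89; Harbor Outreach 821.21.
After rounding ($100): Thornfield Housing $600; Lower Wellness $500; Upper Youth $200; Harbor Outreach $800. Sum = $2,100.
Difference $2,200 − $2,100 = +$100 applied to largest allocation (Harbor Outreach): Harbor Outreach becomes $900.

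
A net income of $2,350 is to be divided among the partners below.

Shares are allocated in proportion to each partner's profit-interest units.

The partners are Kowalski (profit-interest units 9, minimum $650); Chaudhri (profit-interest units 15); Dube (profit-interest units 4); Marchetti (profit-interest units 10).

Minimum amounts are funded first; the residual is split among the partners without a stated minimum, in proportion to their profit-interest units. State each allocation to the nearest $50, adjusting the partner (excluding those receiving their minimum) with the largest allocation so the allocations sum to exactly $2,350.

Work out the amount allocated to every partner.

Kowalski: $650 · Chaudhri: $850 · Dube: $250 · Marchetti: $600

Fund the minimums — Kowalski $650. Residual $1,700.
Residual split over remaining profit-interest units 29: Chaudhri 879.31 → $900; Dube 234.48 → $250; Marchetti 586.21 → $600.
Rounding difference −$50 applied to Chaudhri → $850.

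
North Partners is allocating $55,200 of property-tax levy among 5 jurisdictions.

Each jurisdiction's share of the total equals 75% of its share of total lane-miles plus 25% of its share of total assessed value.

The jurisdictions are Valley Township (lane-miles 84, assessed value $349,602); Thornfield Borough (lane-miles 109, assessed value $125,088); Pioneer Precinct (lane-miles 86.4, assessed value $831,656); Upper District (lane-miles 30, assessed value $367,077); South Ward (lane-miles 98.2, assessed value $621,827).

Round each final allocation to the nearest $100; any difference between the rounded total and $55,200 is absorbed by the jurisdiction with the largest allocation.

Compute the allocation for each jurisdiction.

Valley Township: $10,600 · Thornfield Borough: $11,800 · Pioneer Precinct: $13,800 · Upper District: $5,300 · South Ward: $13,700

Totals — lane-miles 407.6, assessed value 2,295,250.
Combined weights (75% lane-miles + 25% assessed value): Valley Township 0.1926; Thornfield Borough 0.2142; Pioneer Precinct 0.2496; Upper District 0.0952; South Ward 0.2484.
Raw shares: Valley Township 10,633.85; Thornfield Borough 11,823.23; Pioneer Precinct 13,775.93; Upper District 5,254.12; South Ward 13,712.87.
Rounded to nearest $100: Valley Township $10,600; Thornfield Borough $11,800; Pioneer Precinct $13,800; Upper District $5,300; South Ward $13,700. Sum = $55,200.
Sum already equals the total — no adjustment.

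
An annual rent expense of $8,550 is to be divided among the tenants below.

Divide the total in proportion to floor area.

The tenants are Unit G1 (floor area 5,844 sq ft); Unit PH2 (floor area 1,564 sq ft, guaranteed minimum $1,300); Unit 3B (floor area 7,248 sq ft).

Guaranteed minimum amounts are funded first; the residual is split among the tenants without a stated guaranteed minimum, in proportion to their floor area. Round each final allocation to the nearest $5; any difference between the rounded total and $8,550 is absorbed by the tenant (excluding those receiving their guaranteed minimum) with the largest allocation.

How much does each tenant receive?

Unit G1: $3,235 | Unit PH2: $1,300 | Unit 3B: $4,015

Guaranteed amounts: Unit PH2 $1,300. Residual $7,250.
Residual split over remaining floor area 13,092: Unit G1 3,236.25 → $3,235; Unit 3B 4,013.75 → $4,015.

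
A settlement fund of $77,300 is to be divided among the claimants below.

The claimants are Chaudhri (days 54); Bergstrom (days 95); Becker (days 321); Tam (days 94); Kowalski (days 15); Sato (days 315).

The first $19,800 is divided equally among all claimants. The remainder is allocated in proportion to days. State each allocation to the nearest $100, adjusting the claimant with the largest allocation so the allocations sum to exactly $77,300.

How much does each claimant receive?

Chaudhri: $6,800 | Bergstrom: $9,400 | Becker: $23,900 | Tam: $9,300 | Kowalski: $4,300 | Sato: $23,600

Equal tier: $19,800 ÷ 6 = $3,300 apiece.
Remainder $57,500 by days (total 894): Chaudhri 3,473.15 → $3,500; Bergstrom 6,110.18 → $6,100; Becker 20,645.97 → $20,600; Tam 6,045.86 → $6,000; Kowalski 964.77 → $1,000; Sato 20,260.07 → $20,300.
Totals: Chaudhri $3,300 + $3,500 = $6,800; Bergstrom $3,300 + $6,100 = $9,400; Becker $3,300 + $20,600 = $23,900; Tam $3,300 + $6,000 = $9,300; Kowalski $3,300 + $1,000 = $4,300; Sato $3,300 + $20,300 = $23,600.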